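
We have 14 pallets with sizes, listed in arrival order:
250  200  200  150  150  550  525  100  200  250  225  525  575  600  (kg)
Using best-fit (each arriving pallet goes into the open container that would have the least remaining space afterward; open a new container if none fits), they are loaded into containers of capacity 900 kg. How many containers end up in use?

  250 → container 1 (new)  [load 250/900]
  200 → container 1  [load 450/900]
  200 → container 1  [load 650/900]
  150 → container 1  [load 800/900]
  150 → container 2 (new)  [load 150/900]
  550 → container 2  [load 700/900]
  525 → container 3 (new)  [load 525/900]
  100 → container 1  [load 900/900]
  200 → container 2  [load 900/900]
  250 → container 3  [load 775/900]
  225 → container 4 (new)  [load 225/900]
  525 → container 4  [load 750/900]
  575 → container 5 (new)  [load 575/900]
  600 → container 6 (new)  [load 600/900]
6 containers opened.

6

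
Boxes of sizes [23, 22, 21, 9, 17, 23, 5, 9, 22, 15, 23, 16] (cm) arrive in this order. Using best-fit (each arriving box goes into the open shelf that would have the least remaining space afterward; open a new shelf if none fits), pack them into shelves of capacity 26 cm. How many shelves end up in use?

  23 → shelf 1 (new)  [load 23/26]
  22 → shelf 2 (new)  [load 22/26]
  21 → shelf 3 (new)  [load 21/26]
  9 → shelf 4 (new)  [load 9/26]
  17 → shelf 4  [load 26/26]
  23 → shelf 5 (new)  [load 23/26]
  5 → shelf 3  [load 26/26]
  9 → shelf 6 (new)  [load 9/26]
  22 → shelf 7 (new)  [load 22/26]
  15 → shelf 6  [load 24/26]
  23 → shelf 8 (new)  [load 23/26]
  16 → shelf 9 (new)  [load 16/26]
9 shelves opened.

9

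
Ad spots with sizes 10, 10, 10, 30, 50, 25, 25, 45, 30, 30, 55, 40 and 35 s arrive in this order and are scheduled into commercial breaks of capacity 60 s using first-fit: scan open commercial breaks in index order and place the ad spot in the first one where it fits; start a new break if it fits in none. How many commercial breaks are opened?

8

  10 → break 1 (new)  [load 10/60]
  10 → break 1  [load 20/60]
  10 → break 1  [load 30/60]
  30 → break 1  [load 60/60]
  50 → break 2 (new)  [load 50/60]
  25 → break 3 (new)  [load 25/60]
  25 → break 3  [load 50/60]
  45 → break 4 (new)  [load 45/60]
  30 → break 5 (new)  [load 30/60]
  30 → break 5  [load 60/60]
  55 → break 6 (new)  [load 55/60]
  40 → break 7 (new)  [load 40/60]
  35 → break 8 (new)  [load 35/60]
8 commercial breaks opened.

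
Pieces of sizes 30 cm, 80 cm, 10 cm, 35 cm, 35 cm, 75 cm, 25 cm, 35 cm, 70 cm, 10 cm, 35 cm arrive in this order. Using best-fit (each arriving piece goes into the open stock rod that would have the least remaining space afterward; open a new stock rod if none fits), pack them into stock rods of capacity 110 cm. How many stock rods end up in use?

5

  30 → stock rod 1 (new)  [load 30/110]
  80 → stock rod 1  [load 110/110]
  10 → stock rod 2 (new)  [load 10/110]
  35 → stock rod 2  [load 45/110]
  35 → stock rod 2  [load 80/110]
  75 → stock rod 3 (new)  [load 75/110]
  25 → stock rod 2  [load 105/110]
  35 → stock rod 3  [load 110/110]
  70 → stock rod 4 (new)  [load 70/110]
  10 → stock rod 4  [load 80/110]
  35 → stock rod 5 (new)  [load 35/110]
5 stock rods opened.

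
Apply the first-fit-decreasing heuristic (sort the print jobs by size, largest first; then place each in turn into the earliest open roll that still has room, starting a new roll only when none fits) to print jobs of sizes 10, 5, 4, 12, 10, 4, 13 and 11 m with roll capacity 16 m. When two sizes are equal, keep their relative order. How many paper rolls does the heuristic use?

Sorted descending: 13, 12, 11, 10, 10, 5, 4, 4.
  13 → roll 1 (new)  [load 13/16]
  12 → roll 2 (new)  [load 12/16]
  11 → roll 3 (new)  [load 11/16]
  10 → roll 4 (new)  [load 10/16]
  10 → roll 5 (new)  [load 10/16]
  5 → roll 3  [load 16/16]
  4 → roll 2  [load 16/16]
  4 → roll 4  [load 14/16]
5 paper rolls opened.

5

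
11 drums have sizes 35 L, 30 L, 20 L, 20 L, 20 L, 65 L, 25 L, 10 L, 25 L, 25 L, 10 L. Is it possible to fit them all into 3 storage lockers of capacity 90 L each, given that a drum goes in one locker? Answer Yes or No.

Total = 285 L; ⌈285/90⌉ = 4.
At least 4 storage lockers are required, but only 3 are allowed.

No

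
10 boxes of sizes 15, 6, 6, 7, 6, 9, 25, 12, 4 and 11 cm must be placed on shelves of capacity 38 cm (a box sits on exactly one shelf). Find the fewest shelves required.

3

Total = 25 + 15 + 12 + 11 + 9 + 7 + 6 + 6 + 6 + 4 = 101 cm.
Lower bound: ⌈101/38⌉ = 3 shelves.
A packing using 3 shelves:
  shelf 1: 25 + 12 = 37
  shelf 2: 15 + 11 + 9 = 35
  shelf 3: 7 + 6 + 6 + 6 + 4 = 29
This matches the lower bound, so 3 is optimal.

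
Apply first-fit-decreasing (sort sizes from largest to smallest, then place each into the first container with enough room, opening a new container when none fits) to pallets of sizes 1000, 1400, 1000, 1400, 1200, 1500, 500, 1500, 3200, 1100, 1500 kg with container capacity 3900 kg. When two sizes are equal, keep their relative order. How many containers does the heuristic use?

5

Sorted descending: 3200, 1500, 1500, 1500, 1400, 1400, 1200, 1100, 1000, 1000, 500.
  3200 → container 1 (new)  [load 3200/3900]
  1500 → container 2 (new)  [load 1500/3900]
  1500 → container 2  [load 3000/3900]
  1500 → container 3 (new)  [load 1500/3900]
  1400 → container 3  [load 2900/3900]
  1400 → container 4 (new)  [load 1400/3900]
  1200 → container 4  [load 2600/3900]
  1100 → container 4  [load 3700/3900]
  1000 → container 3  [load 3900/3900]
  1000 → container 5 (new)  [load 1000/3900]
  500 → container 1  [load 3700/3900]
5 containers opened.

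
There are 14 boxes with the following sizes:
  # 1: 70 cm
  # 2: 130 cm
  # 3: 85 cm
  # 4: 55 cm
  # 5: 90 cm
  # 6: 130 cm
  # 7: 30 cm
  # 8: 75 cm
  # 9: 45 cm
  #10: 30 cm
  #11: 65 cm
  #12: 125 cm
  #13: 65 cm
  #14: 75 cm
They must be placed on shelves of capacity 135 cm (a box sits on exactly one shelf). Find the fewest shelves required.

9

Total = 130 + 130 + 125 + 90 + 85 + 75 + 75 + 70 + 65 + 65 + 55 + 45 + 30 + 30 = 1070 cm.
Lower bound: ⌈1070/135⌉ = 8 shelves.
A packing using 9 shelves:
  shelf 1: 130 = 130
  shelf 2: 130 = 130
  shelf 3: 125 = 125
  shelf 4: 90 + 45 = 135
  shelf 5: 85 + 30 = 115
  shelf 6: 75 + 55 = 130
  shelf 7: 75 + 30 = 105
  shelf 8: 70 + 65 = 135
  shelf 9: 65 = 65
No arrangement into 8 shelves stays within capacity, so 9 is optimal.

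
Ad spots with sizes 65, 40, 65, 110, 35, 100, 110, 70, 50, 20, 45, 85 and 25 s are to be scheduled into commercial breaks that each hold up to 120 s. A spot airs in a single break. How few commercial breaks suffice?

8

Total = 110 + 110 + 100 + 85 + 70 + 65 + 65 + 50 + 45 + 40 + 35 + 25 + 20 = 820 s.
Lower bound: ⌈820/120⌉ = 7 commercial breaks.
A packing using 8 commercial breaks:
  break 1: 110 = 110
  break 2: 110 = 110
  break 3: 100 + 20 = 120
  break 4: 85 + 35 = 120
  break 5: 70 + 50 = 120
  break 6: 65 + 45 = 110
  break 7: 65 + 40 = 105
  break 8: 25 = 25
No arrangement into 7 commercial breaks stays within capacity, so 8 is optimal.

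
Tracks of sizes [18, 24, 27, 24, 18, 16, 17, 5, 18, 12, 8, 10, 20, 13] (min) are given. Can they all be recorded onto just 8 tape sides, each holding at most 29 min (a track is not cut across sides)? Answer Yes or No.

Total = 230 min; ⌈230/29⌉ = 8.
9 tracks each exceed half the capacity and cannot share a side, forcing at least 9 tape sides.
At least 9 tape sides are required, but only 8 are allowed.

No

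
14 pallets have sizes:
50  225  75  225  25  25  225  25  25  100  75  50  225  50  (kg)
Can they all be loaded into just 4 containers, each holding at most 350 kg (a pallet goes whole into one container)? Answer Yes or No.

A valid assignment using 4 containers:
  container 1: 225 + 100 + 25 = 350
  container 2: 225 + 75 + 50 = 350
  container 3: 225 + 75 + 50 = 350
  container 4: 225 + 50 + 25 + 25 + 25 = 350
Every load is within 350 kg, so 4 containers suffice.

Yes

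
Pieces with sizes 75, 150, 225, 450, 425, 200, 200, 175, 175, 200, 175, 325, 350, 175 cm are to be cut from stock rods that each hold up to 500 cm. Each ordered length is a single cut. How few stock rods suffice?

8

Total = 450 + 425 + 350 + 325 + 225 + 200 + 200 + 200 + 175 + 175 + 175 + 175 + 150 + 75 = 3300 cm.
Lower bound: ⌈3300/500⌉ = 7 stock rods.
A packing using 8 stock rods:
  stock rod 1: 450 = 450
  stock rod 2: 425 + 75 = 500
  stock rod 3: 350 + 150 = 500
  stock rod 4: 325 + 175 = 500
  stock rod 5: 225 + 200 = 425
  stock rod 6: 200 + 200 = 400
  stock rod 7: 175 + 175 = 350
  stock rod 8: 175 = 175
No arrangement into 7 stock rods stays within capacity, so 8 is optimal.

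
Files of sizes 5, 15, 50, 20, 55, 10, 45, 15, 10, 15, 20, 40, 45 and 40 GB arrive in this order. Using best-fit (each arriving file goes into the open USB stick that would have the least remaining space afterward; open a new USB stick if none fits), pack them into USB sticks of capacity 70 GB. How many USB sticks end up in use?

  5 → USB stick 1 (new)  [load 5/70]
  15 → USB stick 1  [load 20/70]
  50 → USB stick 1  [load 70/70]
  20 → USB stick 2 (new)  [load 20/70]
  55 → USB stick 3 (new)  [load 55/70]
  10 → USB stick 3  [load 65/70]
  45 → USB stick 2  [load 65/70]
  15 → USB stick 4 (new)  [load 15/70]
  10 → USB stick 4  [load 25/70]
  15 → USB stick 4  [load 40/70]
  20 → USB stick 4  [load 60/70]
  40 → USB stick 5 (new)  [load 40/70]
  45 → USB stick 6 (new)  [load 45/70]
  40 → USB stick 7 (new)  [load 40/70]
7 USB sticks opened.

7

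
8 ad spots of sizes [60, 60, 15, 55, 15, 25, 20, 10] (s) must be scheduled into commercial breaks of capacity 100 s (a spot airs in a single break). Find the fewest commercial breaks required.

3

Total = 60 + 60 + 55 + 25 + 20 + 15 + 15 + 10 = 260 s.
Lower bound: ⌈260/100⌉ = 3 commercial breaks.
A packing using 3 commercial breaks:
  break 1: 60 + 25 + 15 = 100
  break 2: 60 + 20 + 15 = 95
  break 3: 55 + 10 = 65
This matches the lower bound, so 3 is optimal.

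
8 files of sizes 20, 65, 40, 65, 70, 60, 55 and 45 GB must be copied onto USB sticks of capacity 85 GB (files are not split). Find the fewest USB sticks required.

6

Total = 70 + 65 + 65 + 60 + 55 + 45 + 40 + 20 = 420 GB.
Lower bound: ⌈420/85⌉ = 5 USB sticks.
Also, 6 files each exceed 85/2 GB, and no two of those can share a USB stick, so at least 6 USB sticks are needed.
A packing using 6 USB sticks:
  USB stick 1: 70 = 70
  USB stick 2: 65 + 20 = 85
  USB stick 3: 65 = 65
  USB stick 4: 60 = 60
  USB stick 5: 55 = 55
  USB stick 6: 45 + 40 = 85
This matches the lower bound, so 6 is optimal.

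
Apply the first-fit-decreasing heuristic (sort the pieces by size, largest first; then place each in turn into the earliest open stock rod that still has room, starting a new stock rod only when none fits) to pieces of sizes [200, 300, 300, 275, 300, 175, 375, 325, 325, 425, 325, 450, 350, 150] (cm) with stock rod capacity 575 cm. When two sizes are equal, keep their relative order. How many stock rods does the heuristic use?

10

Sorted descending: 450, 425, 375, 350, 325, 325, 325, 300, 300, 300, 275, 200, 175, 150.
  450 → stock rod 1 (new)  [load 450/575]
  425 → stock rod 2 (new)  [load 425/575]
  375 → stock rod 3 (new)  [load 375/575]
  350 → stock rod 4 (new)  [load 350/575]
  325 → stock rod 5 (new)  [load 325/575]
  325 → stock rod 6 (new)  [load 325/575]
  325 → stock rod 7 (new)  [load 325/575]
  300 → stock rod 8 (new)  [load 300/575]
  300 → stock rod 9 (new)  [load 300/575]
  300 → stock rod 10 (new)  [load 300/575]
  275 → stock rod 8  [load 575/575]
  200 → stock rod 3  [load 575/575]
  175 → stock rod 4  [load 525/575]
  150 → stock rod 2  [load 575/575]
10 stock rods opened.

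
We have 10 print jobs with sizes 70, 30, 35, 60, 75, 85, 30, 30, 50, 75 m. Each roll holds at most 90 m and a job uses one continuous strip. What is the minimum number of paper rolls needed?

7

Total = 85 + 75 + 75 + 70 + 60 + 50 + 35 + 30 + 30 + 30 = 540 m.
Lower bound: ⌈540/90⌉ = 6 paper rolls.
A packing using 7 paper rolls:
  roll 1: 85 = 85
  roll 2: 75 = 75
  roll 3: 75 = 75
  roll 4: 70 = 70
  roll 5: 60 + 30 = 90
  roll 6: 50 + 35 = 85
  roll 7: 30 + 30 = 60
No arrangement into 6 paper rolls stays within capacity, so 7 is optimal.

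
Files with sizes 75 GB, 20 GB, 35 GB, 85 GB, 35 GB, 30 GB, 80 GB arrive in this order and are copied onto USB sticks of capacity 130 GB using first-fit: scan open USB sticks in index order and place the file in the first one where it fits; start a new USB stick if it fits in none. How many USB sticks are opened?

3

  75 → USB stick 1 (new)  [load 75/130]
  20 → USB stick 1  [load 95/130]
  35 → USB stick 1  [load 130/130]
  85 → USB stick 2 (new)  [load 85/130]
  35 → USB stick 2  [load 120/130]
  30 → USB stick 3 (new)  [load 30/130]
  80 → USB stick 3  [load 110/130]
3 USB sticks opened.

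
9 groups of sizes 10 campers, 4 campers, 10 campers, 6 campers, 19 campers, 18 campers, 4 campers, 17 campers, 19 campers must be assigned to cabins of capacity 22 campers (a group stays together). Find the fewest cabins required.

Total = 19 + 19 + 18 + 17 + 10 + 10 + 6 + 4 + 4 = 107 campers.
Lower bound: ⌈107/22⌉ = 5 cabins.
A packing using 6 cabins:
  cabin 1: 19 = 19
  cabin 2: 19 = 19
  cabin 3: 18 + 4 = 22
  cabin 4: 17 + 4 = 21
  cabin 5: 10 + 10 = 20
  cabin 6: 6 = 6
No arrangement into 5 cabins stays within capacity, so 6 is optimal.

6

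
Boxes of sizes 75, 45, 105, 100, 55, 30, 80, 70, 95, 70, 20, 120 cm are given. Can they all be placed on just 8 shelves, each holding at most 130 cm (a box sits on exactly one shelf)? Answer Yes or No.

Yes

A valid assignment using 8 shelves:
  shelf 1: 120 = 120
  shelf 2: 105 + 20 = 125
  shelf 3: 100 + 30 = 130
  shelf 4: 95 = 95
  shelf 5: 80 + 45 = 125
  shelf 6: 75 + 55 = 130
  shelf 7: 70 = 70
  shelf 8: 70 = 70
Every load is within 130 cm, so 8 shelves suffice.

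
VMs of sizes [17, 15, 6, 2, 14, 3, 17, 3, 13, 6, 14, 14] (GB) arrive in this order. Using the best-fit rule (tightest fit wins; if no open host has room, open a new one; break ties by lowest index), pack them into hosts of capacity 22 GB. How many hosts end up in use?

  17 → host 1 (new)  [load 17/22]
  15 → host 2 (new)  [load 15/22]
  6 → host 2  [load 21/22]
  2 → host 1  [load 19/22]
  14 → host 3 (new)  [load 14/22]
  3 → host 1  [load 22/22]
  17 → host 4 (new)  [load 17/22]
  3 → host 4  [load 20/22]
  13 → host 5 (new)  [load 13/22]
  6 → host 3  [load 20/22]
  14 → host 6 (new)  [load 14/22]
  14 → host 7 (new)  [load 14/22]
7 hosts opened.

7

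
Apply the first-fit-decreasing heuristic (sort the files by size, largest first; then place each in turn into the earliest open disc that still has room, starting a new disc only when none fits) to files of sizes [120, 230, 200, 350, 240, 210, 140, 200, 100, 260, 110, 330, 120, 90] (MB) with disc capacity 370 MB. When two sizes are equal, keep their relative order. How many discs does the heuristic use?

8

Sorted descending: 350, 330, 260, 240, 230, 210, 200, 200, 140, 120, 120, 110, 100, 90.
  350 → disc 1 (new)  [load 350/370]
  330 → disc 2 (new)  [load 330/370]
  260 → disc 3 (new)  [load 260/370]
  240 → disc 4 (new)  [load 240/370]
  230 → disc 5 (new)  [load 230/370]
  210 → disc 6 (new)  [load 210/370]
  200 → disc 7 (new)  [load 200/370]
  200 → disc 8 (new)  [load 200/370]
  140 → disc 5  [load 370/370]
  120 → disc 4  [load 360/370]
  120 → disc 6  [load 330/370]
  110 → disc 3  [load 370/370]
  100 → disc 7  [load 300/370]
  90 → disc 8  [load 290/370]
8 discs opened.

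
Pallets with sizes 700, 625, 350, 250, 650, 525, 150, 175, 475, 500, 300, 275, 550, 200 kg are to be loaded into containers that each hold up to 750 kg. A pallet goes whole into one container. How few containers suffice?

Total = 700 + 650 + 625 + 550 + 525 + 500 + 475 + 350 + 300 + 275 + 250 + 200 + 175 + 150 = 5725 kg.
Lower bound: ⌈5725/750⌉ = 8 containers.
A packing using 9 containers:
  container 1: 700 = 700
  container 2: 650 = 650
  container 3: 625 = 625
  container 4: 550 + 200 = 750
  container 5: 525 + 175 = 700
  container 6: 500 + 250 = 750
  container 7: 475 + 275 = 750
  container 8: 350 + 300 = 650
  container 9: 150 = 150
No arrangement into 8 containers stays within capacity, so 9 is optimal.

9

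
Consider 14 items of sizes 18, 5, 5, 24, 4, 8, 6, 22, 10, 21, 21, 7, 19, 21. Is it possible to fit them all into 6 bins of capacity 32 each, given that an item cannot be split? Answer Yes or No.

No

Total = 191; ⌈191/32⌉ = 6.
7 items each exceed half the capacity and cannot share a bin, forcing at least 7 bins.
At least 7 bins are required, but only 6 are allowed.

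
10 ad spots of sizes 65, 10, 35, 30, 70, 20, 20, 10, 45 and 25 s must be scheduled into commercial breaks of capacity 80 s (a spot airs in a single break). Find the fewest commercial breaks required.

Total = 70 + 65 + 45 + 35 + 30 + 25 + 20 + 20 + 10 + 10 = 330 s.
Lower bound: ⌈330/80⌉ = 5 commercial breaks.
A packing using 5 commercial breaks:
  break 1: 70 + 10 = 80
  break 2: 65 + 10 = 75
  break 3: 45 + 35 = 80
  break 4: 30 + 25 + 20 = 75
  break 5: 20 = 20
This matches the lower bound, so 5 is optimal.

5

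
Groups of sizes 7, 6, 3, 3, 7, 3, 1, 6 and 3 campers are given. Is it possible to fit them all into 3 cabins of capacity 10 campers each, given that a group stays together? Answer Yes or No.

No

Total = 39 campers; ⌈39/10⌉ = 4.
At least 4 cabins are required, but only 3 are allowed.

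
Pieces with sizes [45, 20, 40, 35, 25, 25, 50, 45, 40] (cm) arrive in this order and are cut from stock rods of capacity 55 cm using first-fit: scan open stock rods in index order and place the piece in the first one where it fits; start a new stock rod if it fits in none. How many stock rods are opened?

7

  45 → stock rod 1 (new)  [load 45/55]
  20 → stock rod 2 (new)  [load 20/55]
  40 → stock rod 3 (new)  [load 40/55]
  35 → stock rod 2  [load 55/55]
  25 → stock rod 4 (new)  [load 25/55]
  25 → stock rod 4  [load 50/55]
  50 → stock rod 5 (new)  [load 50/55]
  45 → stock rod 6 (new)  [load 45/55]
  40 → stock rod 7 (new)  [load 40/55]
7 stock rods opened.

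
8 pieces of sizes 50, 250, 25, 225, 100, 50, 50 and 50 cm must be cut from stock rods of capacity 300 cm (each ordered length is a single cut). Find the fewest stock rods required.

3

Total = 250 + 225 + 100 + 50 + 50 + 50 + 50 + 25 = 800 cm.
Lower bound: ⌈800/300⌉ = 3 stock rods.
A packing using 3 stock rods:
  stock rod 1: 250 + 50 = 300
  stock rod 2: 225 + 50 + 25 = 300
  stock rod 3: 100 + 50 + 50 = 200
This matches the lower bound, so 3 is optimal.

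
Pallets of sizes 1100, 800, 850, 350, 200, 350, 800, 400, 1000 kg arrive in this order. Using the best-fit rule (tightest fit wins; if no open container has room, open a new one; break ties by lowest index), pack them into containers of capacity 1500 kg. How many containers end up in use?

5

  1100 → container 1 (new)  [load 1100/1500]
  800 → container 2 (new)  [load 800/1500]
  850 → container 3 (new)  [load 850/1500]
  350 → container 1  [load 1450/1500]
  200 → container 3  [load 1050/1500]
  350 → container 3  [load 1400/1500]
  800 → container 4 (new)  [load 800/1500]
  400 → container 2  [load 1200/1500]
  1000 → container 5 (new)  [load 1000/1500]
5 containers opened.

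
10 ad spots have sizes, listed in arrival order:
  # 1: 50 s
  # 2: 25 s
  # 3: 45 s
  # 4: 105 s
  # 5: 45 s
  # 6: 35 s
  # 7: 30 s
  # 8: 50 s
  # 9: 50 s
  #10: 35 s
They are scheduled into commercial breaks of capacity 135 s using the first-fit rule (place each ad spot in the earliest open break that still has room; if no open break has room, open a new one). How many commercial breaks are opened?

  50 → break 1 (new)  [load 50/135]
  25 → break 1  [load 75/135]
  45 → break 1  [load 120/135]
  105 → break 2 (new)  [load 105/135]
  45 → break 3 (new)  [load 45/135]
  35 → break 3  [load 80/135]
  30 → break 2  [load 135/135]
  50 → break 3  [load 130/135]
  50 → break 4 (new)  [load 50/135]
  35 → break 4  [load 85/135]
4 commercial breaks opened.

4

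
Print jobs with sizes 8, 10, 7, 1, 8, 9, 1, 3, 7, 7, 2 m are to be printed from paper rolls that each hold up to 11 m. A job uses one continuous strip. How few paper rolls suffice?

Total = 10 + 9 + 8 + 8 + 7 + 7 + 7 + 3 + 2 + 1 + 1 = 63 m.
Lower bound: ⌈63/11⌉ = 6 paper rolls.
Also, 7 print jobs each exceed 11/2 m, and no two of those can share a roll, so at least 7 paper rolls are needed.
A packing using 7 paper rolls:
  roll 1: 10 + 1 = 11
  roll 2: 9 + 2 = 11
  roll 3: 8 + 3 = 11
  roll 4: 8 + 1 = 9
  roll 5: 7 = 7
  roll 6: 7 = 7
  roll 7: 7 = 7
This matches the lower bound, so 7 is optimal.

7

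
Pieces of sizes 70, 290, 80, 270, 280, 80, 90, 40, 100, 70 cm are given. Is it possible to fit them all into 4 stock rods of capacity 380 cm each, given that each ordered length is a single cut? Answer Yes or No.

Yes

A valid assignment using 4 stock rods:
  stock rod 1: 290 + 90 = 380
  stock rod 2: 280 + 100 = 380
  stock rod 3: 270 + 80 = 350
  stock rod 4: 80 + 70 + 70 + 40 = 260
Every load is within 380 cm, so 4 stock rods suffice.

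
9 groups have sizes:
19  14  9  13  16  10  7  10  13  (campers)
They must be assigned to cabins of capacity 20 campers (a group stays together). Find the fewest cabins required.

7

Total = 19 + 16 + 14 + 13 + 13 + 10 + 10 + 9 + 7 = 111 campers.
Lower bound: ⌈111/20⌉ = 6 cabins.
A packing using 7 cabins:
  cabin 1: 19 = 19
  cabin 2: 16 = 16
  cabin 3: 14 = 14
  cabin 4: 13 + 7 = 20
  cabin 5: 13 = 13
  cabin 6: 10 + 10 = 20
  cabin 7: 9 = 9
No arrangement into 6 cabins stays within capacity, so 7 is optimal.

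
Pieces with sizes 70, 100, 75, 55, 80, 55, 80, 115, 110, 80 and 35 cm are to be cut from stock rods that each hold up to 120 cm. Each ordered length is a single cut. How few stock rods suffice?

Total = 115 + 110 + 100 + 80 + 80 + 80 + 75 + 70 + 55 + 55 + 35 = 855 cm.
Lower bound: ⌈855/120⌉ = 8 stock rods.
A packing using 9 stock rods:
  stock rod 1: 115 = 115
  stock rod 2: 110 = 110
  stock rod 3: 100 = 100
  stock rod 4: 80 + 35 = 115
  stock rod 5: 80 = 80
  stock rod 6: 80 = 80
  stock rod 7: 75 = 75
  stock rod 8: 70 = 70
  stock rod 9: 55 + 55 = 110
No arrangement into 8 stock rods stays within capacity, so 9 is optimal.

9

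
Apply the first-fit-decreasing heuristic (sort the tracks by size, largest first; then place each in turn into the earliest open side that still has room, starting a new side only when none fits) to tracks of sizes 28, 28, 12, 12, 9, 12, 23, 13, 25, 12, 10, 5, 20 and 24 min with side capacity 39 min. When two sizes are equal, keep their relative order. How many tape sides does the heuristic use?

7

Sorted descending: 28, 28, 25, 24, 23, 20, 13, 12, 12, 12, 12, 10, 9, 5.
  28 → side 1 (new)  [load 28/39]
  28 → side 2 (new)  [load 28/39]
  25 → side 3 (new)  [load 25/39]
  24 → side 4 (new)  [load 24/39]
  23 → side 5 (new)  [load 23/39]
  20 → side 6 (new)  [load 20/39]
  13 → side 3  [load 38/39]
  12 → side 4  [load 36/39]
  12 → side 5  [load 35/39]
  12 → side 6  [load 32/39]
  12 → side 7 (new)  [load 12/39]
  10 → side 1  [load 38/39]
  9 → side 2  [load 37/39]
  5 → side 6  [load 37/39]
7 tape sides opened.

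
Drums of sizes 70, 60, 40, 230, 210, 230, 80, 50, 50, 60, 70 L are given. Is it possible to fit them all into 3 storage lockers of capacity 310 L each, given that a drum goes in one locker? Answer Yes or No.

No

Total = 1150 L; ⌈1150/310⌉ = 4.
At least 4 storage lockers are required, but only 3 are allowed.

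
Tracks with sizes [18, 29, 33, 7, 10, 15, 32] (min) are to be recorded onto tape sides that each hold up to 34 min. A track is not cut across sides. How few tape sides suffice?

Total = 33 + 32 + 29 + 18 + 15 + 10 + 7 = 144 min.
Lower bound: ⌈144/34⌉ = 5 tape sides.
A packing using 5 tape sides:
  side 1: 33 = 33
  side 2: 32 = 32
  side 3: 29 = 29
  side 4: 18 + 15 = 33
  side 5: 10 + 7 = 17
This matches the lower bound, so 5 is optimal.

5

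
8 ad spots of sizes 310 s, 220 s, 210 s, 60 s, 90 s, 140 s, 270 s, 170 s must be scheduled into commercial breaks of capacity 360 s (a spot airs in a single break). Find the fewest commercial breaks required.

Total = 310 + 270 + 220 + 210 + 170 + 140 + 90 + 60 = 1470 s.
Lower bound: ⌈1470/360⌉ = 5 commercial breaks.
A packing using 5 commercial breaks:
  break 1: 310 = 310
  break 2: 270 + 90 = 360
  break 3: 220 + 140 = 360
  break 4: 210 + 60 = 270
  break 5: 170 = 170
This matches the lower bound, so 5 is optimal.

5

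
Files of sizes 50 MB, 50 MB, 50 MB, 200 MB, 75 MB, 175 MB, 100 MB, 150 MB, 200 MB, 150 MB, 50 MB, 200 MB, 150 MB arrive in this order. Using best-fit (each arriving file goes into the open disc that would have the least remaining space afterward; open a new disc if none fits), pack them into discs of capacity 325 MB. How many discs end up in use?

6

  50 → disc 1 (new)  [load 50/325]
  50 → disc 1  [load 100/325]
  50 → disc 1  [load 150/325]
  200 → disc 2 (new)  [load 200/325]
  75 → disc 2  [load 275/325]
  175 → disc 1  [load 325/325]
  100 → disc 3 (new)  [load 100/325]
  150 → disc 3  [load 250/325]
  200 → disc 4 (new)  [load 200/325]
  150 → disc 5 (new)  [load 150/325]
  50 → disc 2  [load 325/325]
  200 → disc 6 (new)  [load 200/325]
  150 → disc 5  [load 300/325]
6 discs opened.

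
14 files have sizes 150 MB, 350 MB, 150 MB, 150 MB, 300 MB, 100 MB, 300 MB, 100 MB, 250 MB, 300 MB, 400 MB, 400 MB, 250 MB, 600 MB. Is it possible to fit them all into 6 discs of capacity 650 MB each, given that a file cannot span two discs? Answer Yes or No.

A valid assignment using 6 discs:
  disc 1: 600 = 600
  disc 2: 400 + 250 = 650
  disc 3: 400 + 250 = 650
  disc 4: 350 + 300 = 650
  disc 5: 300 + 300 = 600
  disc 6: 150 + 150 + 150 + 100 + 100 = 650
Every load is within 650 MB, so 6 discs suffice.

Yes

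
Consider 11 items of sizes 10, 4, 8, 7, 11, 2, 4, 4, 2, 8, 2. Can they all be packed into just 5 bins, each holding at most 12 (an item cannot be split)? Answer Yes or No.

Total = 62; ⌈62/12⌉ = 6.
At least 6 bins are required, but only 5 are allowed.

No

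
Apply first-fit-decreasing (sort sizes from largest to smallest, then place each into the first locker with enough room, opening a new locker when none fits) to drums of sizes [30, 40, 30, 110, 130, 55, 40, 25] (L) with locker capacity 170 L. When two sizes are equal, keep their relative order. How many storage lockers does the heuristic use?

Sorted descending: 130, 110, 55, 40, 40, 30, 30, 25.
  130 → locker 1 (new)  [load 130/170]
  110 → locker 2 (new)  [load 110/170]
  55 → locker 2  [load 165/170]
  40 → locker 1  [load 170/170]
  40 → locker 3 (new)  [load 40/170]
  30 → locker 3  [load 70/170]
  30 → locker 3  [load 100/170]
  25 → locker 3  [load 125/170]
3 storage lockers opened.

3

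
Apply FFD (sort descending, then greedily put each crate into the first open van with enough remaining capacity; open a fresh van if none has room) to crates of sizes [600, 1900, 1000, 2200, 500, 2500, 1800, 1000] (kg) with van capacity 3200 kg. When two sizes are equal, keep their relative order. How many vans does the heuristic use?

4

Sorted descending: 2500, 2200, 1900, 1800, 1000, 1000, 600, 500.
  2500 → van 1 (new)  [load 2500/3200]
  2200 → van 2 (new)  [load 2200/3200]
  1900 → van 3 (new)  [load 1900/3200]
  1800 → van 4 (new)  [load 1800/3200]
  1000 → van 2  [load 3200/3200]
  1000 → van 3  [load 2900/3200]
  600 → van 1  [load 3100/3200]
  500 → van 4  [load 2300/3200]
4 vans opened.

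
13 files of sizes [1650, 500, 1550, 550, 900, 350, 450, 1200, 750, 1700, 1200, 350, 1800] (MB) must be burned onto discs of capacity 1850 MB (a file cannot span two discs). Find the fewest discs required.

8

Total = 1800 + 1700 + 1650 + 1550 + 1200 + 1200 + 900 + 750 + 550 + 500 + 450 + 350 + 350 = 12950 MB.
Lower bound: ⌈12950/1850⌉ = 7 discs.
A packing using 8 discs:
  disc 1: 1800 = 1800
  disc 2: 1700 = 1700
  disc 3: 1650 = 1650
  disc 4: 1550 = 1550
  disc 5: 1200 + 550 = 1750
  disc 6: 1200 + 500 = 1700
  disc 7: 900 + 750 = 1650
  disc 8: 450 + 350 + 350 = 1150
No arrangement into 7 discs stays within capacity, so 8 is optimal.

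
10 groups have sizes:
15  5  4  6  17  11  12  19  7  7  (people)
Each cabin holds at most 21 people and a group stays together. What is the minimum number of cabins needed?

Total = 19 + 17 + 15 + 12 + 11 + 7 + 7 + 6 + 5 + 4 = 103 people.
Lower bound: ⌈103/21⌉ = 5 cabins.
A packing using 6 cabins:
  cabin 1: 19 = 19
  cabin 2: 17 + 4 = 21
  cabin 3: 15 + 6 = 21
  cabin 4: 12 + 7 = 19
  cabin 5: 11 + 7 = 18
  cabin 6: 5 = 5
No arrangement into 5 cabins stays within capacity, so 6 is optimal.

6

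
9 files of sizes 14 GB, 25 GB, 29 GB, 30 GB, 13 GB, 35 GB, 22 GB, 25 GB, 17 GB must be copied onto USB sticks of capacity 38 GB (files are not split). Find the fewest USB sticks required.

7

Total = 35 + 30 + 29 + 25 + 25 + 22 + 17 + 14 + 13 = 210 GB.
Lower bound: ⌈210/38⌉ = 6 USB sticks.
A packing using 7 USB sticks:
  USB stick 1: 35 = 35
  USB stick 2: 30 = 30
  USB stick 3: 29 = 29
  USB stick 4: 25 + 13 = 38
  USB stick 5: 25 = 25
  USB stick 6: 22 + 14 = 36
  USB stick 7: 17 = 17
No arrangement into 6 USB sticks stays within capacity, so 7 is optimal.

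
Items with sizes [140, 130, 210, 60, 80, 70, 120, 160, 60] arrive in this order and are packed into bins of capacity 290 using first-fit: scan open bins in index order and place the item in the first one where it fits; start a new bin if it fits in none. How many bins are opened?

4

  140 → bin 1 (new)  [load 140/290]
  130 → bin 1  [load 270/290]
  210 → bin 2 (new)  [load 210/290]
  60 → bin 2  [load 270/290]
  80 → bin 3 (new)  [load 80/290]
  70 → bin 3  [load 150/290]
  120 → bin 3  [load 270/290]
  160 → bin 4 (new)  [load 160/290]
  60 → bin 4  [load 220/290]
4 bins opened.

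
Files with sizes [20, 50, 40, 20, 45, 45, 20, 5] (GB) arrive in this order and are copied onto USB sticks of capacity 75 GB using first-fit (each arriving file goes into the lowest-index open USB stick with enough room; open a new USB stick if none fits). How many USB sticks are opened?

4

  20 → USB stick 1 (new)  [load 20/75]
  50 → USB stick 1  [load 70/75]
  40 → USB stick 2 (new)  [load 40/75]
  20 → USB stick 2  [load 60/75]
  45 → USB stick 3 (new)  [load 45/75]
  45 → USB stick 4 (new)  [load 45/75]
  20 → USB stick 3  [load 65/75]
  5 → USB stick 1  [load 75/75]
4 USB sticks opened.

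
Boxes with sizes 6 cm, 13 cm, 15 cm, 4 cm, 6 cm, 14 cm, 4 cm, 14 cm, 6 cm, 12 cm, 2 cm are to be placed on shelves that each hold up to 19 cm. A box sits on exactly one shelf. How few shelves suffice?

6

Total = 15 + 14 + 14 + 13 + 12 + 6 + 6 + 6 + 4 + 4 + 2 = 96 cm.
Lower bound: ⌈96/19⌉ = 6 shelves.
A packing using 6 shelves:
  shelf 1: 15 + 4 = 19
  shelf 2: 14 + 4 = 18
  shelf 3: 14 + 2 = 16
  shelf 4: 13 + 6 = 19
  shelf 5: 12 + 6 = 18
  shelf 6: 6 = 6
This matches the lower bound, so 6 is optimal.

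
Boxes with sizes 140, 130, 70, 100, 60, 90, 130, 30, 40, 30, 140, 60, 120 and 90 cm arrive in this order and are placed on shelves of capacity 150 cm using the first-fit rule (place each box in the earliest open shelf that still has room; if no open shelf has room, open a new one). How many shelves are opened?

10

  140 → shelf 1 (new)  [load 140/150]
  130 → shelf 2 (new)  [load 130/150]
  70 → shelf 3 (new)  [load 70/150]
  100 → shelf 4 (new)  [load 100/150]
  60 → shelf 3  [load 130/150]
  90 → shelf 5 (new)  [load 90/150]
  130 → shelf 6 (new)  [load 130/150]
  30 → shelf 4  [load 130/150]
  40 → shelf 5  [load 130/150]
  30 → shelf 7 (new)  [load 30/150]
  140 → shelf 8 (new)  [load 140/150]
  60 → shelf 7  [load 90/150]
  120 → shelf 9 (new)  [load 120/150]
  90 → shelf 10 (new)  [load 90/150]
10 shelves opened.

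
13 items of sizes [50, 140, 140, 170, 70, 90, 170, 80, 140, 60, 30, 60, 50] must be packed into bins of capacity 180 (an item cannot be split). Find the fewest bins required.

Total = 170 + 170 + 140 + 140 + 140 + 90 + 80 + 70 + 60 + 60 + 50 + 50 + 30 = 1250.
Lower bound: ⌈1250/180⌉ = 7 bins.
A packing using 8 bins:
  bin 1: 170 = 170
  bin 2: 170 = 170
  bin 3: 140 + 30 = 170
  bin 4: 140 = 140
  bin 5: 140 = 140
  bin 6: 90 + 80 = 170
  bin 7: 70 + 60 + 50 = 180
  bin 8: 60 + 50 = 110
No arrangement into 7 bins stays within capacity, so 8 is optimal.

8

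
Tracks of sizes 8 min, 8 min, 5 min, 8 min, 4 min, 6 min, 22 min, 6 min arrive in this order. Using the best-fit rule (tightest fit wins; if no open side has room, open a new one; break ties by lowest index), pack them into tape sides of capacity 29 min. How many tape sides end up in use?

3

  8 → side 1 (new)  [load 8/29]
  8 → side 1  [load 16/29]
  5 → side 1  [load 21/29]
  8 → side 1  [load 29/29]
  4 → side 2 (new)  [load 4/29]
  6 → side 2  [load 10/29]
  22 → side 3 (new)  [load 22/29]
  6 → side 3  [load 28/29]
3 tape sides opened.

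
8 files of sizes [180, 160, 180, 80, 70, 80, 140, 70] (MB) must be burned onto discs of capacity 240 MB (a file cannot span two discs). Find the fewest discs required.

5

Total = 180 + 180 + 160 + 140 + 80 + 80 + 70 + 70 = 960 MB.
Lower bound: ⌈960/240⌉ = 4 discs.
A packing using 5 discs:
  disc 1: 180 = 180
  disc 2: 180 = 180
  disc 3: 160 + 80 = 240
  disc 4: 140 + 80 = 220
  disc 5: 70 + 70 = 140
No arrangement into 4 discs stays within capacity, so 5 is optimal.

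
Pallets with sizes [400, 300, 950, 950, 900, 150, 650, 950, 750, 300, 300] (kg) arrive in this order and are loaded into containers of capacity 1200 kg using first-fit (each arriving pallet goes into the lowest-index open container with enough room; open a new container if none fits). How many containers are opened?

7

  400 → container 1 (new)  [load 400/1200]
  300 → container 1  [load 700/1200]
  950 → container 2 (new)  [load 950/1200]
  950 → container 3 (new)  [load 950/1200]
  900 → container 4 (new)  [load 900/1200]
  150 → container 1  [load 850/1200]
  650 → container 5 (new)  [load 650/1200]
  950 → container 6 (new)  [load 950/1200]
  750 → container 7 (new)  [load 750/1200]
  300 → container 1  [load 1150/1200]
  300 → container 4  [load 1200/1200]
7 containers opened.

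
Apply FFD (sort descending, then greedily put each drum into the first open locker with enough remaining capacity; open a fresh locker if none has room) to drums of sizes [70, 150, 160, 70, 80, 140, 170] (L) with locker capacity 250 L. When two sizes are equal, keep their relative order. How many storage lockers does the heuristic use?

4

Sorted descending: 170, 160, 150, 140, 80, 70, 70.
  170 → locker 1 (new)  [load 170/250]
  160 → locker 2 (new)  [load 160/250]
  150 → locker 3 (new)  [load 150/250]
  140 → locker 4 (new)  [load 140/250]
  80 → locker 1  [load 250/250]
  70 → locker 2  [load 230/250]
  70 → locker 3  [load 220/250]
4 storage lockers opened.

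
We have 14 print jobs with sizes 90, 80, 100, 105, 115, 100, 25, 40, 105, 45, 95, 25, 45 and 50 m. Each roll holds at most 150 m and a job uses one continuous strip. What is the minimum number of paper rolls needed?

Total = 115 + 105 + 105 + 100 + 100 + 95 + 90 + 80 + 50 + 45 + 45 + 40 + 25 + 25 = 1020 m.
Lower bound: ⌈1020/150⌉ = 7 paper rolls.
Also, 8 print jobs each exceed 75 m, and no two of those can share a roll, so at least 8 paper rolls are needed.
A packing using 8 paper rolls:
  roll 1: 115 + 25 = 140
  roll 2: 105 + 45 = 150
  roll 3: 105 + 45 = 150
  roll 4: 100 + 50 = 150
  roll 5: 100 + 40 = 140
  roll 6: 95 + 25 = 120
  roll 7: 90 = 90
  roll 8: 80 = 80
This matches the lower bound, so 8 is optimal.

8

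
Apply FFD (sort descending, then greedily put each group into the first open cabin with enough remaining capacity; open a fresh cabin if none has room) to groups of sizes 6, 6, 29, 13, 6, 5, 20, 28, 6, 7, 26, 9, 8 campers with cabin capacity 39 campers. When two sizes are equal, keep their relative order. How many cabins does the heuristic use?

5

Sorted descending: 29, 28, 26, 20, 13, 9, 8, 7, 6, 6, 6, 6, 5.
  29 → cabin 1 (new)  [load 29/39]
  28 → cabin 2 (new)  [load 28/39]
  26 → cabin 3 (new)  [load 26/39]
  20 → cabin 4 (new)  [load 20/39]
  13 → cabin 3  [load 39/39]
  9 → cabin 1  [load 38/39]
  8 → cabin 2  [load 36/39]
  7 → cabin 4  [load 27/39]
  6 → cabin 4  [load 33/39]
  6 → cabin 4  [load 39/39]
  6 → cabin 5 (new)  [load 6/39]
  6 → cabin 5  [load 12/39]
  5 → cabin 5  [load 17/39]
5 cabins opened.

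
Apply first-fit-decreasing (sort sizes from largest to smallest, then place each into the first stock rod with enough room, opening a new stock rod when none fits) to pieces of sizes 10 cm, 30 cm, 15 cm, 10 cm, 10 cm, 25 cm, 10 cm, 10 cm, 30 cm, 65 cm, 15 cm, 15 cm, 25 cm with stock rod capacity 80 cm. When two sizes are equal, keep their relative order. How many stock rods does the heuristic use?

4

Sorted descending: 65, 30, 30, 25, 25, 15, 15, 15, 10, 10, 10, 10, 10.
  65 → stock rod 1 (new)  [load 65/80]
  30 → stock rod 2 (new)  [load 30/80]
  30 → stock rod 2  [load 60/80]
  25 → stock rod 3 (new)  [load 25/80]
  25 → stock rod 3  [load 50/80]
  15 → stock rod 1  [load 80/80]
  15 → stock rod 2  [load 75/80]
  15 → stock rod 3  [load 65/80]
  10 → stock rod 3  [load 75/80]
  10 → stock rod 4 (new)  [load 10/80]
  10 → stock rod 4  [load 20/80]
  10 → stock rod 4  [load 30/80]
  10 → stock rod 4  [load 40/80]
4 stock rods opened.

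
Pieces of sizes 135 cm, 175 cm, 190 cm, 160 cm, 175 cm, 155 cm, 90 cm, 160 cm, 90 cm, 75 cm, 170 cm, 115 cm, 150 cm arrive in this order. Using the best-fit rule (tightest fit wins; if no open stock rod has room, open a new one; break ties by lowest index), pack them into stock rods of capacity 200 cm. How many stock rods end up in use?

  135 → stock rod 1 (new)  [load 135/200]
  175 → stock rod 2 (new)  [load 175/200]
  190 → stock rod 3 (new)  [load 190/200]
  160 → stock rod 4 (new)  [load 160/200]
  175 → stock rod 5 (new)  [load 175/200]
  155 → stock rod 6 (new)  [load 155/200]
  90 → stock rod 7 (new)  [load 90/200]
  160 → stock rod 8 (new)  [load 160/200]
  90 → stock rod 7  [load 180/200]
  75 → stock rod 9 (new)  [load 75/200]
  170 → stock rod 10 (new)  [load 170/200]
  115 → stock rod 9  [load 190/200]
  150 → stock rod 11 (new)  [load 150/200]
11 stock rods opened.

11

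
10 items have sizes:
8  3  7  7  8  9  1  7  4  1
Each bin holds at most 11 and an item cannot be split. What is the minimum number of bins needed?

6

Total = 9 + 8 + 8 + 7 + 7 + 7 + 4 + 3 + 1 + 1 = 55.
Lower bound: ⌈55/11⌉ = 5 bins.
Also, 6 items each exceed 11/2, and no two of those can share a bin, so at least 6 bins are needed.
A packing using 6 bins:
  bin 1: 9 + 1 + 1 = 11
  bin 2: 8 + 3 = 11
  bin 3: 8 = 8
  bin 4: 7 + 4 = 11
  bin 5: 7 = 7
  bin 6: 7 = 7
This matches the lower bound, so 6 is optimal.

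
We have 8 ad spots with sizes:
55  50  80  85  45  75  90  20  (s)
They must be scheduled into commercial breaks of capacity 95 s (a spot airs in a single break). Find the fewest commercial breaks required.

6

Total = 90 + 85 + 80 + 75 + 55 + 50 + 45 + 20 = 500 s.
Lower bound: ⌈500/95⌉ = 6 commercial breaks.
A packing using 6 commercial breaks:
  break 1: 90 = 90
  break 2: 85 = 85
  break 3: 80 = 80
  break 4: 75 + 20 = 95
  break 5: 55 = 55
  break 6: 50 + 45 = 95
This matches the lower bound, so 6 is optimal.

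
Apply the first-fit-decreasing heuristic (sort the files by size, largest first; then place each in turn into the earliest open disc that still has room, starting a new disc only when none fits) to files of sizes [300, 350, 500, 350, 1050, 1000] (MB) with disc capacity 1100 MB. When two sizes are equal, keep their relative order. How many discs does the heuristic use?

4

Sorted descending: 1050, 1000, 500, 350, 350, 300.
  1050 → disc 1 (new)  [load 1050/1100]
  1000 → disc 2 (new)  [load 1000/1100]
  500 → disc 3 (new)  [load 500/1100]
  350 → disc 3  [load 850/1100]
  350 → disc 4 (new)  [load 350/1100]
  300 → disc 4  [load 650/1100]
4 discs opened.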